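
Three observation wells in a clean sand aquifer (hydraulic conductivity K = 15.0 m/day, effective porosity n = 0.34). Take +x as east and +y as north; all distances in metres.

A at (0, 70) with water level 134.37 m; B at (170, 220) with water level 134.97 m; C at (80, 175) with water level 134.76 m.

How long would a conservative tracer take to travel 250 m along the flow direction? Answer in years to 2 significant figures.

Taking A as reference: B−A = (170, 150, +0.60); C−A = (80, 105, +0.39).
Determinant of the coordinate differences = 170·105 − 80·150 = 5850.
∂h/∂x = [(+0.60)·105 − (+0.39)·150] / 5850 = +0.0007692
∂h/∂y = [170·(+0.39) − 80·(+0.60)] / 5850 = +0.003128
|∇h| = √(0.0007692² + 0.003128²) = 0.003221
Seepage velocity v = K·i/n = 15.0 × 0.003221 / 0.34 = 0.1421 m/day.
t = 250 / 0.1421 = 1759 days = 4.82 years.

4.8 years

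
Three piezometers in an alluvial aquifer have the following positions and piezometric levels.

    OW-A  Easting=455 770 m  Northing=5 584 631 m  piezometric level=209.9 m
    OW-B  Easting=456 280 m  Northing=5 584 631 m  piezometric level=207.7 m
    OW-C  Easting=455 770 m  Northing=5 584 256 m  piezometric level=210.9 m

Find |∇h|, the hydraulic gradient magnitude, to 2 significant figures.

0.0051

∂h/∂x = (207.7 − 209.9) / (456280 − 455770) = -0.004314
∂h/∂y = (210.9 − 209.9) / (5584256 − 5584631) = -0.002667
|∇h| = √(-0.004314² + -0.002667²) = 0.005072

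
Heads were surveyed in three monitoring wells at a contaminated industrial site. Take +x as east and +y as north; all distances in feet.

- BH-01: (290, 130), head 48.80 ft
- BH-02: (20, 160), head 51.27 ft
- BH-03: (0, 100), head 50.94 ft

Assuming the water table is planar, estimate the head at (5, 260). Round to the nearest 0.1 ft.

52.2 ft

Taking BH-01 as reference: BH-02−BH-01 = (-270, 30, +2.47); BH-03−BH-01 = (-290, -30, +2.14).
Solve a·Δx + b·Δy = Δh: det = (-270)·(-30) − (-290)·30 = 16800.
∂h/∂x = [(+2.47)·(-30) − (+2.14)·30] / 16800 = -0.008232
∂h/∂y = [(-270)·(+2.14) − (-290)·(+2.47)] / 16800 = +0.008244
h(5, 260) = 48.80 + (-0.008232)·(-285) + (+0.008244)·(130) = 48.80 +2.346 +1.072 = 52.218 ft.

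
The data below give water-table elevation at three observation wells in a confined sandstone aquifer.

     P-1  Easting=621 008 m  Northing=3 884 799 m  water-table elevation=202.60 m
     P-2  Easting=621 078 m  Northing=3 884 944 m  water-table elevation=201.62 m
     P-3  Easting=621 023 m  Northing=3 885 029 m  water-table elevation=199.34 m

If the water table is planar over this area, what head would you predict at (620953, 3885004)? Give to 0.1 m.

With h = a·x + b·y + c and P-1 as origin, the differences give:
  70·a + 145·b = -0.98
  15·a + 230·b = -3.26
Eliminate b (×230 and ×145, subtract): 13925·a = 247.300 → a = ∂h/∂x = +0.01776
Back-substitute: b = ∂h/∂y = -0.01533.
h(620953, 3885004) = 202.60 + (+0.01776)·(-55) + (-0.01533)·(205) = 202.60 -0.977 -3.143 = 198.480 m.

198.5 m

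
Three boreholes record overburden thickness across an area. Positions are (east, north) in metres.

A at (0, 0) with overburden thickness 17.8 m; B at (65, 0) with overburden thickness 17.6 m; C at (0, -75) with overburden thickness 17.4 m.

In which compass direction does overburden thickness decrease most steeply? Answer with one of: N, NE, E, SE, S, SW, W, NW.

SE

∂d/∂x = (17.6 − 17.8) / (65 − 0) = -0.003077
∂d/∂y = (17.4 − 17.8) / (-75 − 0) = +0.005333
Steepest decrease is along −∇f = (+0.003077 E, -0.005333 N) → southeast.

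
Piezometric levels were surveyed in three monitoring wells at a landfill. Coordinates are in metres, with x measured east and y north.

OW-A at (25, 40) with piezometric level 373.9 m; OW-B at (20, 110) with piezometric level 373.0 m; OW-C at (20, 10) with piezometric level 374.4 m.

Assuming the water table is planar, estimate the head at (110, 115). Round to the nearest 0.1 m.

With h = a·x + b·y + c and OW-A as origin, the differences give:
  (-5)·a + 70·b = -0.9
  (-5)·a + (-30)·b = +0.5
Eliminate b (×(-30) and ×70, subtract): 500·a = -8.00 → a = ∂h/∂x = -0.01600
Back-substitute: b = ∂h/∂y = -0.01400.
h(110, 115) = 373.9 + (-0.01600)·(85) + (-0.01400)·(75) = 373.9 -1.360 -1.050 = 371.490 m.

371.5 m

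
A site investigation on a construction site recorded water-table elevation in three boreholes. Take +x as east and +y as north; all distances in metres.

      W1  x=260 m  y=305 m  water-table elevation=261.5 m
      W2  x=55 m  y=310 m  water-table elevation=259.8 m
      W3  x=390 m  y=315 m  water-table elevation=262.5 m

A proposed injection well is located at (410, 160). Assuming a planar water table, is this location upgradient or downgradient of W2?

upgradient

Differences from W1: to W2 (Δx, Δy, Δh) = (-205, 5, -1.7); to W3 = (130, 10, +1.0).
Solve a·Δx + b·Δy = Δh: det = (-205)·10 − 130·5 = -2700.
∂h/∂x = [(-1.7)·10 − (+1.0)·5] / -2700 = +0.008148
∂h/∂y = [(-205)·(+1.0) − 130·(-1.7)] / -2700 = -0.005926
Head at (410, 160) = 261.5 + (+0.008148)·(150) + (-0.005926)·(-145) = 263.58 m.
That is higher than the 259.8 m at W2, so the point is upgradient.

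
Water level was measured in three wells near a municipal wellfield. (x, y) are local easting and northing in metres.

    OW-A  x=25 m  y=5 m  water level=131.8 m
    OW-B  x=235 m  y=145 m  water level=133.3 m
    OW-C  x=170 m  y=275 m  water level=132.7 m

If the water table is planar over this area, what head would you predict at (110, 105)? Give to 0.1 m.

With h = a·x + b·y + c and OW-A as origin, the differences give:
  210·a + 140·b = +1.5
  145·a + 270·b = +0.9
Eliminate b (×270 and ×140, subtract): 36400·a = 279.00 → a = ∂h/∂x = +0.007665
Back-substitute: b = ∂h/∂y = -0.0007830.
h(110, 105) = 131.8 + (+0.007665)·(85) + (-0.0007830)·(100) = 131.8 +0.652 -0.078 = 132.373 m.

132.4 m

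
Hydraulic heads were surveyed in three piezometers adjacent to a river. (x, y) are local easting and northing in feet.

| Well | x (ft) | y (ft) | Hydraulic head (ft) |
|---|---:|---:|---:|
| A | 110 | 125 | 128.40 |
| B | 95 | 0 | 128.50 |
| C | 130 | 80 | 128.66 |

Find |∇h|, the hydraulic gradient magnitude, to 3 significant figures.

With h = a·x + b·y + c and A as origin, the differences give:
  (-15)·a + (-125)·b = +0.10
  20·a + (-45)·b = +0.26
Eliminate b (×(-45) and ×(-125), subtract): 3175·a = 28.000 → a = ∂h/∂x = +0.008819
Back-substitute: b = ∂h/∂y = -0.001858.
|∇h| = √(0.008819² + -0.001858²) = 0.009013

0.00901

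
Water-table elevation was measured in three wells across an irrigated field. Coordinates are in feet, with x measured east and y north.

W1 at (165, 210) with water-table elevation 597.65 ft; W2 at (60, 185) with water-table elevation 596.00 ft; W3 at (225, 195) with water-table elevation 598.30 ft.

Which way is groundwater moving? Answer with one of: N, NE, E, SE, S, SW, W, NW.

SW

Three-point gradient (reference W1): Δ to W2 = (-105, -25, -1.65), Δ to W3 = (60, -15, +0.65).
∂h/∂x = +0.01333, ∂h/∂y = +0.01000 (det = 3075).
Flow = −∇h = (-0.01333 east, -0.01000 north), which points southwest.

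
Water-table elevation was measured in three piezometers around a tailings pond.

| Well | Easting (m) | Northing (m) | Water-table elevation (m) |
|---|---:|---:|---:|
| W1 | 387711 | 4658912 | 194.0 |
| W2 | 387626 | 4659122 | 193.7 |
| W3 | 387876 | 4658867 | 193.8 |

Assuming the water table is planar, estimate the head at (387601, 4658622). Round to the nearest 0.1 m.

Three-point gradient (reference W1): Δ to W2 = (-85, 210, -0.3), Δ to W3 = (165, -45, -0.2).
∂h/∂x = -0.001800, ∂h/∂y = -0.002157 (det = -30825).
h(387601, 4658622) = 194.0 + (-0.001800)·(-110) + (-0.002157)·(-290) = 194.0 +0.198 +0.626 = 194.824 m.

194.8 m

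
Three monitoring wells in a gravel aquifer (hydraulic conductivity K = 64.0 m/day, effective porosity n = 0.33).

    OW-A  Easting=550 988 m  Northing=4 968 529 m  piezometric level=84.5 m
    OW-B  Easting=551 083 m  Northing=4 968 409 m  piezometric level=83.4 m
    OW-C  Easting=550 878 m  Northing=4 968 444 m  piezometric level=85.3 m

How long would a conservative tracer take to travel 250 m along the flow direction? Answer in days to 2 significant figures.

140 days

Taking OW-A as reference: OW-B−OW-A = (95, -120, -1.1); OW-C−OW-A = (-110, -85, +0.8).
Determinant of the coordinate differences = 95·(-85) − (-110)·(-120) = -21275.
∂h/∂x = [(-1.1)·(-85) − (+0.8)·(-120)] / -21275 = -0.008907
∂h/∂y = [95·(+0.8) − (-110)·(-1.1)] / -21275 = +0.002115
|∇h| = √(-0.008907² + 0.002115²) = 0.009155
Seepage velocity v = K·i/n = 64.0 × 0.009155 / 0.33 = 1.776 m/day.
t = 250 / 1.776 = 140.8 days.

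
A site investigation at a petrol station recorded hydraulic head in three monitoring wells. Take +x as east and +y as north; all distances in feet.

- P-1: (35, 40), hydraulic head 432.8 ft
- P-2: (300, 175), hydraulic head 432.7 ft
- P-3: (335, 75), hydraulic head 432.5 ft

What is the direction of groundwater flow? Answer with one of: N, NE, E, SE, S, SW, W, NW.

Taking P-1 as reference: P-2−P-1 = (265, 135, -0.1); P-3−P-1 = (300, 35, -0.3).
Determinant of the coordinate differences = 265·35 − 300·135 = -31225.
∂h/∂x = [(-0.1)·35 − (-0.3)·135] / -31225 = -0.001185
∂h/∂y = [265·(-0.3) − 300·(-0.1)] / -31225 = +0.001585
Flow = −∇h = (+0.001185 east, -0.001585 north), which points southeast.

SE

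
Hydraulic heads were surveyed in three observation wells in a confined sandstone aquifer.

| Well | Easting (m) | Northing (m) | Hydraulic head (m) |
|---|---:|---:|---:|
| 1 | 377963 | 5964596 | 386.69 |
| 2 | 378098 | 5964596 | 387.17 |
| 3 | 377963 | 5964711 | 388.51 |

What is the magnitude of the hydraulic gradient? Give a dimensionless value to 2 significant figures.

∂h/∂x = (387.17 − 386.69) / (378098 − 377963) = +0.003556
∂h/∂y = (388.51 − 386.69) / (5964711 − 5964596) = +0.01583
|∇h| = √(0.003556² + 0.01583²) = 0.01622

0.016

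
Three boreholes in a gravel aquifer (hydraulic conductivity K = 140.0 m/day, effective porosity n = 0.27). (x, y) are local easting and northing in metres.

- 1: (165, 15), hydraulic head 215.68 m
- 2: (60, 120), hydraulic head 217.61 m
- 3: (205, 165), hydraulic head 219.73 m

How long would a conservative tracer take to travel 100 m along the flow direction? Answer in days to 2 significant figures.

7.4 days

Taking 1 as reference: 2−1 = (-105, 105, +1.93); 3−1 = (40, 150, +4.05).
Solve a·Δx + b·Δy = Δh: det = (-105)·150 − 40·105 = -19950.
∂h/∂x = [(+1.93)·150 − (+4.05)·105] / -19950 = +0.006805
∂h/∂y = [(-105)·(+4.05) − 40·(+1.93)] / -19950 = +0.02519
|∇h| = √(0.006805² + 0.02519²) = 0.02609
Seepage velocity v = K·i/n = 140.0 × 0.02609 / 0.27 = 13.53 m/day.
t = 100 / 13.53 = 7.391 days.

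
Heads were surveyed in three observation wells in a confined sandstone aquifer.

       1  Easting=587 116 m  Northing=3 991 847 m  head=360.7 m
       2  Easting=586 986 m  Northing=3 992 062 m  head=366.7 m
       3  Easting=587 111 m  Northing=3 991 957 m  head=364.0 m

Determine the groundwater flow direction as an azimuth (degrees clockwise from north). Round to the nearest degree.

Taking 1 as reference: 2−1 = (-130, 215, +6.0); 3−1 = (-5, 110, +3.3).
Determinant of the coordinate differences = (-130)·110 − (-5)·215 = -13225.
∂h/∂x = [(+6.0)·110 − (+3.3)·215] / -13225 = +0.003743
∂h/∂y = [(-130)·(+3.3) − (-5)·(+6.0)] / -13225 = +0.03017
Flow direction (−∇h) has components (-0.003743 E, -0.03017 N).
Azimuth = atan2(E, N) = atan2(-0.003743, -0.03017) = 187.1° ≈ 187°.

187°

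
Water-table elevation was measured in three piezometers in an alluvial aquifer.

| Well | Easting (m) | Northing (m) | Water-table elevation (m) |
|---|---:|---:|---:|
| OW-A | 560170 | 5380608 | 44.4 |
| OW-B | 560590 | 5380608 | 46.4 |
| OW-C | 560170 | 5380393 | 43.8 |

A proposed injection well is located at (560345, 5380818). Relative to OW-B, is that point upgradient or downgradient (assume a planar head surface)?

∂h/∂x = (46.4 − 44.4) / (560590 − 560170) = +0.004762
∂h/∂y = (43.8 − 44.4) / (5380393 − 5380608) = +0.002791
Head at (560345, 5380818) = 44.4 + (+0.004762)·(175) + (+0.002791)·(210) = 45.82 m.
That is lower than the 46.4 m at OW-B, so the point is downgradient.

downgradient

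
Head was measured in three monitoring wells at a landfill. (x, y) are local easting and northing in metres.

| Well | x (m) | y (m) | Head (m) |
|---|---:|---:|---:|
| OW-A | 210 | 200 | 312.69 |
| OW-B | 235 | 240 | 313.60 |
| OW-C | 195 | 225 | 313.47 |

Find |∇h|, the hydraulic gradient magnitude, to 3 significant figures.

0.0279

Taking OW-A as reference: OW-B−OW-A = (25, 40, +0.91); OW-C−OW-A = (-15, 25, +0.78).
Solve a·Δx + b·Δy = Δh: det = 25·25 − (-15)·40 = 1225.
∂h/∂x = [(+0.91)·25 − (+0.78)·40] / 1225 = -0.006898
∂h/∂y = [25·(+0.78) − (-15)·(+0.91)] / 1225 = +0.02706
|∇h| = √(-0.006898² + 0.02706²) = 0.02793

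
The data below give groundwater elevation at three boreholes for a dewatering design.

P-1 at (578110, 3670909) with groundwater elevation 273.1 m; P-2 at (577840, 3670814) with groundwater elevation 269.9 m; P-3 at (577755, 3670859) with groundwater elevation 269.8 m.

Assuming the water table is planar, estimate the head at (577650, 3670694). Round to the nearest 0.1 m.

267.0 m

Taking P-1 as reference: P-2−P-1 = (-270, -95, -3.2); P-3−P-1 = (-355, -50, -3.3).
Determinant of the coordinate differences = (-270)·(-50) − (-355)·(-95) = -20225.
∂h/∂x = [(-3.2)·(-50) − (-3.3)·(-95)] / -20225 = +0.007590
∂h/∂y = [(-270)·(-3.3) − (-355)·(-3.2)] / -20225 = +0.01211
h(577650, 3670694) = 273.1 + (+0.007590)·(-460) + (+0.01211)·(-215) = 273.1 -3.491 -2.604 = 267.004 m.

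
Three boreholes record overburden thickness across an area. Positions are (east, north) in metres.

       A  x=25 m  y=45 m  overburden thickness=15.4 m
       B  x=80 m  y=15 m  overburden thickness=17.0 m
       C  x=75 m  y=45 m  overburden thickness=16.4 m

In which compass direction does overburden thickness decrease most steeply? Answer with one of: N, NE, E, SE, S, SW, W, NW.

NW

Three-point gradient (reference A): Δ to B = (55, -30, +1.6), Δ to C = (50, 0, +1.0).
∂d/∂x = +0.02000, ∂d/∂y = -0.01667 (det = 1500).
Steepest decrease is along −∇f = (-0.02000 E, +0.01667 N) → northwest.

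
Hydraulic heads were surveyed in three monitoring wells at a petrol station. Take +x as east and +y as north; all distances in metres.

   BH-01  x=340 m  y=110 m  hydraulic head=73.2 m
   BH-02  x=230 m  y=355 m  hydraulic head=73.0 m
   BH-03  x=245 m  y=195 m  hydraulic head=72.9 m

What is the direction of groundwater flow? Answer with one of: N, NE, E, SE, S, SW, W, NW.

Differences from BH-01: to BH-02 (Δx, Δy, Δh) = (-110, 245, -0.2); to BH-03 = (-95, 85, -0.3).
Solve a·Δx + b·Δy = Δh: det = (-110)·85 − (-95)·245 = 13925.
∂h/∂x = [(-0.2)·85 − (-0.3)·245] / 13925 = +0.004057
∂h/∂y = [(-110)·(-0.3) − (-95)·(-0.2)] / 13925 = +0.001005
Flow = −∇h = (-0.004057 east, -0.001005 north), which points west.

W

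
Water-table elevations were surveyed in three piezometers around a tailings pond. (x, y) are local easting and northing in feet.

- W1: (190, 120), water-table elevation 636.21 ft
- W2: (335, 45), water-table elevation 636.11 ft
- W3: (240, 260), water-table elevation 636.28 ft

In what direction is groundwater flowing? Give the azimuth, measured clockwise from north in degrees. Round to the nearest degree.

150°

Taking W1 as reference: W2−W1 = (145, -75, -0.10); W3−W1 = (50, 140, +0.07).
Determinant of the coordinate differences = 145·140 − 50·(-75) = 24050.
∂h/∂x = [(-0.10)·140 − (+0.07)·(-75)] / 24050 = -0.0003638
∂h/∂y = [145·(+0.07) − 50·(-0.10)] / 24050 = +0.0006299
Flow direction (−∇h) has components (+0.0003638 E, -0.0006299 N).
Azimuth = atan2(E, N) = atan2(+0.0003638, -0.0006299) = 150.0° ≈ 150°.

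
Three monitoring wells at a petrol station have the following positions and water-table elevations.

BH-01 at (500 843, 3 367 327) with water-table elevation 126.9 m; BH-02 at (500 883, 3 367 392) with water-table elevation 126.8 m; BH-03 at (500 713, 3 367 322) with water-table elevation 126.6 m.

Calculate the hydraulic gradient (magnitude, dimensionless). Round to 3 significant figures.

Differences from BH-01: to BH-02 (Δx, Δy, Δh) = (40, 65, -0.1); to BH-03 = (-130, -5, -0.3).
Determinant of the coordinate differences = 40·(-5) − (-130)·65 = 8250.
∂h/∂x = [(-0.1)·(-5) − (-0.3)·65] / 8250 = +0.002424
∂h/∂y = [40·(-0.3) − (-130)·(-0.1)] / 8250 = -0.003030
|∇h| = √(0.002424² + -0.003030²) = 0.00388

0.00388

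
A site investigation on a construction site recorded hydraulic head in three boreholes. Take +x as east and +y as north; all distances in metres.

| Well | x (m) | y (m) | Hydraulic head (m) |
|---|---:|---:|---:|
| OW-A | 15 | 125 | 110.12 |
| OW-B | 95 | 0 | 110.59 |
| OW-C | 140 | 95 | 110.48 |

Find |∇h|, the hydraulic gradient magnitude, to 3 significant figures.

0.00325

Taking OW-A as reference: OW-B−OW-A = (80, -125, +0.47); OW-C−OW-A = (125, -30, +0.36).
Determinant of the coordinate differences = 80·(-30) − 125·(-125) = 13225.
∂h/∂x = [(+0.47)·(-30) − (+0.36)·(-125)] / 13225 = +0.002336
∂h/∂y = [80·(+0.36) − 125·(+0.47)] / 13225 = -0.002265
|∇h| = √(0.002336² + -0.002265²) = 0.003254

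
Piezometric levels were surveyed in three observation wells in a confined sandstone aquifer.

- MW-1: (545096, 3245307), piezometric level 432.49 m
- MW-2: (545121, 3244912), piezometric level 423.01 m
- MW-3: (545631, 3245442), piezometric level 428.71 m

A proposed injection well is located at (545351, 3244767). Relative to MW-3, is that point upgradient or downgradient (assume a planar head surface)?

Taking MW-1 as reference: MW-2−MW-1 = (25, -395, -9.48); MW-3−MW-1 = (535, 135, -3.78).
Determinant of the coordinate differences = 25·135 − 535·(-395) = 214700.
∂h/∂x = [(-9.48)·135 − (-3.78)·(-395)] / 214700 = -0.01292
∂h/∂y = [25·(-3.78) − 535·(-9.48)] / 214700 = +0.02318
Head at (545351, 3244767) = 432.49 + (-0.01292)·(255) + (+0.02318)·(-540) = 416.68 m.
That is lower than the 428.71 m at MW-3, so the point is downgradient.

downgradient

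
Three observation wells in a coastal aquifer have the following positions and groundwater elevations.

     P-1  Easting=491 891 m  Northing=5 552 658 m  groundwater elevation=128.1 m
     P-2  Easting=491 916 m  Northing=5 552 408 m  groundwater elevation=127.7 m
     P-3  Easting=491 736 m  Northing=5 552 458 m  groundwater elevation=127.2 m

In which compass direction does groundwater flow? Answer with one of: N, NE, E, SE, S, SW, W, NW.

With h = a·x + b·y + c and P-1 as origin, the differences give:
  25·a + (-250)·b = -0.4
  (-155)·a + (-200)·b = -0.9
Eliminate b (×(-200) and ×(-250), subtract): -43750·a = -145.00 → a = ∂h/∂x = +0.003314
Back-substitute: b = ∂h/∂y = +0.001931.
Flow = −∇h = (-0.003314 east, -0.001931 north), which points southwest.

SW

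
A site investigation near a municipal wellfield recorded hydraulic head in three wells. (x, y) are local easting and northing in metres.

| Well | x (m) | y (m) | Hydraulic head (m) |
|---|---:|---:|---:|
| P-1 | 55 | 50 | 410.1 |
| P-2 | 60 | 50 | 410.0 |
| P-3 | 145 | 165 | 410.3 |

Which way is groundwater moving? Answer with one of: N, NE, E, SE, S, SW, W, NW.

SE

Taking P-1 as reference: P-2−P-1 = (5, 0, -0.1); P-3−P-1 = (90, 115, +0.2).
Determinant of the coordinate differences = 5·115 − 90·0 = 575.
∂h/∂x = [(-0.1)·115 − (+0.2)·0] / 575 = -0.02000
∂h/∂y = [5·(+0.2) − 90·(-0.1)] / 575 = +0.01739
Flow = −∇h = (+0.02000 east, -0.01739 north), which points southeast.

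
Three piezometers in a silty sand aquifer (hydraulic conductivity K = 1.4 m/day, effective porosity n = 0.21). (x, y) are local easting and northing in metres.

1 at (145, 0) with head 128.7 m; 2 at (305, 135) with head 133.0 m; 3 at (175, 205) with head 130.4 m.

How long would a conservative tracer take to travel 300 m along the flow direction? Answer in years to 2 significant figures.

5.3 years

Differences from 1: to 2 (Δx, Δy, Δh) = (160, 135, +4.3); to 3 = (30, 205, +1.7).
Solve a·Δx + b·Δy = Δh: det = 160·205 − 30·135 = 28750.
∂h/∂x = [(+4.3)·205 − (+1.7)·135] / 28750 = +0.02268
∂h/∂y = [160·(+1.7) − 30·(+4.3)] / 28750 = +0.004974
|∇h| = √(0.02268² + 0.004974²) = 0.02322
Seepage velocity v = K·i/n = 1.4 × 0.02322 / 0.21 = 0.1548 m/day.
t = 300 / 0.1548 = 1938 days = 5.31 years.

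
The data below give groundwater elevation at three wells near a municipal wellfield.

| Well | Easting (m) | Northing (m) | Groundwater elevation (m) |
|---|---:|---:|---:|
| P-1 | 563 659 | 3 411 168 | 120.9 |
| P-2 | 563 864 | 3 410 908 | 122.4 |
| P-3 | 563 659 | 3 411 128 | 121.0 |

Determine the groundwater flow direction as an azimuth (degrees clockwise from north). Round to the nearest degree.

Differences from P-1: to P-2 (Δx, Δy, Δh) = (205, -260, +1.5); to P-3 = (0, -40, +0.1).
Determinant of the coordinate differences = 205·(-40) − 0·(-260) = -8200.
∂h/∂x = [(+1.5)·(-40) − (+0.1)·(-260)] / -8200 = +0.004146
∂h/∂y = [205·(+0.1) − 0·(+1.5)] / -8200 = -0.002500
Flow direction (−∇h) has components (-0.004146 E, +0.002500 N).
Azimuth = atan2(E, N) = atan2(-0.004146, +0.002500) = 301.1° ≈ 301°.

301°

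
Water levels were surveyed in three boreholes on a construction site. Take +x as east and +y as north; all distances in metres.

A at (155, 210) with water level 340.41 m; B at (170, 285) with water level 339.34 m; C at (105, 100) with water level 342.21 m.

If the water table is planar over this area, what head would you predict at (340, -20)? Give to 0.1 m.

Taking A as reference: B−A = (15, 75, -1.07); C−A = (-50, -110, +1.80).
Solve a·Δx + b·Δy = Δh: det = 15·(-110) − (-50)·75 = 2100.
∂h/∂x = [(-1.07)·(-110) − (+1.80)·75] / 2100 = -0.008238
∂h/∂y = [15·(+1.80) − (-50)·(-1.07)] / 2100 = -0.01262
h(340, -20) = 340.41 + (-0.008238)·(185) + (-0.01262)·(-230) = 340.41 -1.524 +2.902 = 341.788 m.

341.8 m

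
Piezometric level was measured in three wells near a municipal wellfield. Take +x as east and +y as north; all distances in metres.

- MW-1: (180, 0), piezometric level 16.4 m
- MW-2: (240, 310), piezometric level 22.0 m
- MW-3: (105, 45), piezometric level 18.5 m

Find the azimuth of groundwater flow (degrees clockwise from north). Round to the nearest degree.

144°

With h = a·x + b·y + c and MW-1 as origin, the differences give:
  60·a + 310·b = +5.6
  (-75)·a + 45·b = +2.1
Eliminate b (×45 and ×310, subtract): 25950·a = -399.00 → a = ∂h/∂x = -0.01538
Back-substitute: b = ∂h/∂y = +0.02104.
Flow direction (−∇h) has components (+0.01538 E, -0.02104 N).
Azimuth = atan2(E, N) = atan2(+0.01538, -0.02104) = 143.8° ≈ 144°.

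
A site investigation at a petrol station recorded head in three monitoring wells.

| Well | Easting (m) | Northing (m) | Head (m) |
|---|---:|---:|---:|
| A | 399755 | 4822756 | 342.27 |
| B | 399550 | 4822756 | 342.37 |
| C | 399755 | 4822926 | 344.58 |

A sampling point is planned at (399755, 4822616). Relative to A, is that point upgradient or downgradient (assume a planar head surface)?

∂h/∂x = (342.37 − 342.27) / (399550 − 399755) = -0.0004878
∂h/∂y = (344.58 − 342.27) / (4822926 − 4822756) = +0.01359
Head at (399755, 4822616) = 342.27 + (-0.0004878)·(0) + (+0.01359)·(-140) = 340.37 m.
That is lower than the 342.27 m at A, so the point is downgradient.

downgradient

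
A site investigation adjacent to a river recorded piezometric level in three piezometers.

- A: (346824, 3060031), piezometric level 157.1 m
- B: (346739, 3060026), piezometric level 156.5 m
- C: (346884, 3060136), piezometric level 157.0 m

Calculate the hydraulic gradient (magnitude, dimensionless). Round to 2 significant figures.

0.0090

Three-point gradient (reference A): Δ to B = (-85, -5, -0.6), Δ to C = (60, 105, -0.1).
∂h/∂x = +0.007362, ∂h/∂y = -0.005159 (det = -8625).
|∇h| = √(0.007362² + -0.005159²) = 0.00899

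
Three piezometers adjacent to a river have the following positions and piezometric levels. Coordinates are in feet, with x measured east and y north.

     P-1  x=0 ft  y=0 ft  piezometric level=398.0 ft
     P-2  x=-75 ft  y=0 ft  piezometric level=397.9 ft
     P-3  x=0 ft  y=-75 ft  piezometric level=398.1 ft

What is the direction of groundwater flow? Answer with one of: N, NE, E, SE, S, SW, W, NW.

∂h/∂x = (397.9 − 398.0) / (-75 − 0) = +0.001333
∂h/∂y = (398.1 − 398.0) / (-75 − 0) = -0.001333
Flow = −∇h = (-0.001333 east, +0.001333 north), which points northwest.

NW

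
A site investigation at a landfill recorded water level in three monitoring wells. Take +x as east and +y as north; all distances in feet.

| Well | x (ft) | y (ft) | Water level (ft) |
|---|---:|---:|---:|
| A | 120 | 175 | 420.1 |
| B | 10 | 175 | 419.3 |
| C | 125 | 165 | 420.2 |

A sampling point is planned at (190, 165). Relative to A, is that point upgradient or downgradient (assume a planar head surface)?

upgradient

With h = a·x + b·y + c and A as origin, the differences give:
  (-110)·a + 0·b = -0.8
  5·a + (-10)·b = +0.1
Eliminate b (×(-10) and ×0, subtract): 1100·a = 8.00 → a = ∂h/∂x = +0.007273
Back-substitute: b = ∂h/∂y = -0.006364.
Head at (190, 165) = 420.1 + (+0.007273)·(70) + (-0.006364)·(-10) = 420.67 ft.
That is higher than the 420.1 ft at A, so the point is upgradient.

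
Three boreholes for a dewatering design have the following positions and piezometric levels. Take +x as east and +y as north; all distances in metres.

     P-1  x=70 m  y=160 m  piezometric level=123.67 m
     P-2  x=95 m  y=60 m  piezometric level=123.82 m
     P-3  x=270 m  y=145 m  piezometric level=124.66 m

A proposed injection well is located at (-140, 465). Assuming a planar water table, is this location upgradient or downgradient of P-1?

downgradient

With h = a·x + b·y + c and P-1 as origin, the differences give:
  25·a + (-100)·b = +0.15
  200·a + (-15)·b = +0.99
Eliminate b (×(-15) and ×(-100), subtract): 19625·a = 96.750 → a = ∂h/∂x = +0.004930
Back-substitute: b = ∂h/∂y = -0.0002675.
Head at (-140, 465) = 123.67 + (+0.004930)·(-210) + (-0.0002675)·(305) = 122.55 m.
That is lower than the 123.67 m at P-1, so the point is downgradient.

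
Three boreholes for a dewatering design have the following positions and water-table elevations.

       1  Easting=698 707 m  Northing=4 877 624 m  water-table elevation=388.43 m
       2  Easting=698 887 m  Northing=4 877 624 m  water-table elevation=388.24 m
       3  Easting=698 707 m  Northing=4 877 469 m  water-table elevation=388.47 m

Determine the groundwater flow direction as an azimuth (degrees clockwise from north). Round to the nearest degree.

∂h/∂x = (388.24 − 388.43) / (698887 − 698707) = -0.001056
∂h/∂y = (388.47 − 388.43) / (4877469 − 4877624) = -0.0002581
Flow direction (−∇h) has components (+0.001056 E, +0.0002581 N).
Azimuth = atan2(E, N) = atan2(+0.001056, +0.0002581) = 76.3° ≈ 076°.

076°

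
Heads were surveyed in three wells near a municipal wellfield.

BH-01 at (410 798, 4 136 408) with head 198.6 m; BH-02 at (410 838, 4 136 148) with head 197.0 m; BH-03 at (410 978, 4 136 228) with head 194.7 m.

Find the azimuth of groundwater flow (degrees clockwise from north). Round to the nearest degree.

With h = a·x + b·y + c and BH-01 as origin, the differences give:
  40·a + (-260)·b = -1.6
  180·a + (-180)·b = -3.9
Eliminate b (×(-180) and ×(-260), subtract): 39600·a = -726.00 → a = ∂h/∂x = -0.01833
Back-substitute: b = ∂h/∂y = +0.003333.
Flow direction (−∇h) has components (+0.01833 E, -0.003333 N).
Azimuth = atan2(E, N) = atan2(+0.01833, -0.003333) = 100.3° ≈ 100°.

100°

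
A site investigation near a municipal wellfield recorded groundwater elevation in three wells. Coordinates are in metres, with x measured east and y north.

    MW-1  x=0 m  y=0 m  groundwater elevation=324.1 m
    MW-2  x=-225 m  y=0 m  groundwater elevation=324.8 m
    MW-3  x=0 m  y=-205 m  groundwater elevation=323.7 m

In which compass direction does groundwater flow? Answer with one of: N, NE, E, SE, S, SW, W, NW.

∂h/∂x = (324.8 − 324.1) / (-225 − 0) = -0.003111
∂h/∂y = (323.7 − 324.1) / (-205 − 0) = +0.001951
Flow = −∇h = (+0.003111 east, -0.001951 north), which points southeast.

SE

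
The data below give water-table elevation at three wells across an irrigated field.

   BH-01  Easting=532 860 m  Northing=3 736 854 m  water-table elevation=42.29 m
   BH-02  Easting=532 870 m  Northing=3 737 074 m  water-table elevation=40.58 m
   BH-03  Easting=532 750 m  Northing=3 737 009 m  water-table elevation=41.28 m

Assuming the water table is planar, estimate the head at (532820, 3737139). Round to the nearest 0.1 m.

Taking BH-01 as reference: BH-02−BH-01 = (10, 220, -1.71); BH-03−BH-01 = (-110, 155, -1.01).
Solve a·Δx + b·Δy = Δh: det = 10·155 − (-110)·220 = 25750.
∂h/∂x = [(-1.71)·155 − (-1.01)·220] / 25750 = -0.001664
∂h/∂y = [10·(-1.01) − (-110)·(-1.71)] / 25750 = -0.007697
h(532820, 3737139) = 42.29 + (-0.001664)·(-40) + (-0.007697)·(285) = 42.29 +0.067 -2.194 = 40.163 m.

40.2 m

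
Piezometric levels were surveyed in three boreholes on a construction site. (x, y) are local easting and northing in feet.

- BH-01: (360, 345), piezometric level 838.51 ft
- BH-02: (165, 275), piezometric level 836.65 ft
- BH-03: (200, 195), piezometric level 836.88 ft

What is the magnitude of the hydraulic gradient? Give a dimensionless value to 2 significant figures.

With h = a·x + b·y + c and BH-01 as origin, the differences give:
  (-195)·a + (-70)·b = -1.86
  (-160)·a + (-150)·b = -1.63
Eliminate b (×(-150) and ×(-70), subtract): 18050·a = 164.900 → a = ∂h/∂x = +0.009136
Back-substitute: b = ∂h/∂y = +0.001122.
|∇h| = √(0.009136² + 0.001122²) = 0.009205

0.0092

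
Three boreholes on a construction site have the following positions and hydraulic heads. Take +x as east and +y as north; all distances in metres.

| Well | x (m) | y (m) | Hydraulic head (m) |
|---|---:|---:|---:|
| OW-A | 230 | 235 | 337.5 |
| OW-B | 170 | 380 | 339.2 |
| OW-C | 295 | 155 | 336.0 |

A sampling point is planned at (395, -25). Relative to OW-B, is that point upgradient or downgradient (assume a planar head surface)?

downgradient

With h = a·x + b·y + c and OW-A as origin, the differences give:
  (-60)·a + 145·b = +1.7
  65·a + (-80)·b = -1.5
Eliminate b (×(-80) and ×145, subtract): -4625·a = 81.50 → a = ∂h/∂x = -0.01762
Back-substitute: b = ∂h/∂y = +0.004432.
Head at (395, -25) = 337.5 + (-0.01762)·(165) + (+0.004432)·(-260) = 333.44 m.
That is lower than the 339.2 m at OW-B, so the point is downgradient.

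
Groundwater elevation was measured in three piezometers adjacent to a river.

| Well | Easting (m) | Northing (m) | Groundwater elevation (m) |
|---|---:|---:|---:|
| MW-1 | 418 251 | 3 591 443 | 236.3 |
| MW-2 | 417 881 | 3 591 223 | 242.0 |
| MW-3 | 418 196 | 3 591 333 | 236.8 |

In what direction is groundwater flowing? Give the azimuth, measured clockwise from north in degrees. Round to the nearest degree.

104°

Differences from MW-1: to MW-2 (Δx, Δy, Δh) = (-370, -220, +5.7); to MW-3 = (-55, -110, +0.5).
Determinant of the coordinate differences = (-370)·(-110) − (-55)·(-220) = 28600.
∂h/∂x = [(+5.7)·(-110) − (+0.5)·(-220)] / 28600 = -0.01808
∂h/∂y = [(-370)·(+0.5) − (-55)·(+5.7)] / 28600 = +0.004493
Flow direction (−∇h) has components (+0.01808 E, -0.004493 N).
Azimuth = atan2(E, N) = atan2(+0.01808, -0.004493) = 104.0° ≈ 104°.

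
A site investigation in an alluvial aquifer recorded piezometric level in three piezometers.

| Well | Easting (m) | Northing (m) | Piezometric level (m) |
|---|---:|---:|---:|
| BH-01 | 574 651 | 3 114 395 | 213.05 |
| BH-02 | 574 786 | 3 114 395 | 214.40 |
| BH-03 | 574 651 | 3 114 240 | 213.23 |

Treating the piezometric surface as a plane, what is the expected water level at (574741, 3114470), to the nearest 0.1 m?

∂h/∂x = (214.40 − 213.05) / (574786 − 574651) = +0.010000
∂h/∂y = (213.23 − 213.05) / (3114240 − 3114395) = -0.001161
h(574741, 3114470) = 213.05 + (+0.010000)·(90) + (-0.001161)·(75) = 213.05 +0.900 -0.087 = 213.863 m.

213.9 m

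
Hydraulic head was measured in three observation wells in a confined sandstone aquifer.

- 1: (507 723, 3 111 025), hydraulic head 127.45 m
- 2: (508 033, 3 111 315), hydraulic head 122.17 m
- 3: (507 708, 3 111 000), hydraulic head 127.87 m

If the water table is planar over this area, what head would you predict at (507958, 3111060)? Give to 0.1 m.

126.2 m

Differences from 1: to 2 (Δx, Δy, Δh) = (310, 290, -5.28); to 3 = (-15, -25, +0.42).
Solve a·Δx + b·Δy = Δh: det = 310·(-25) − (-15)·290 = -3400.
∂h/∂x = [(-5.28)·(-25) − (+0.42)·290] / -3400 = -0.003000
∂h/∂y = [310·(+0.42) − (-15)·(-5.28)] / -3400 = -0.01500
h(507958, 3111060) = 127.45 + (-0.003000)·(235) + (-0.01500)·(35) = 127.45 -0.705 -0.525 = 126.220 m.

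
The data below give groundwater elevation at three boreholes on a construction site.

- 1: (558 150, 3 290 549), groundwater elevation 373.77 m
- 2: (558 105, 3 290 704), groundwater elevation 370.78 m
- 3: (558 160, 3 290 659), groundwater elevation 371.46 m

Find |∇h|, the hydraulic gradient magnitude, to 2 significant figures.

0.021

Taking 1 as reference: 2−1 = (-45, 155, -2.99); 3−1 = (10, 110, -2.31).
Solve a·Δx + b·Δy = Δh: det = (-45)·110 − 10·155 = -6500.
∂h/∂x = [(-2.99)·110 − (-2.31)·155] / -6500 = -0.004485
∂h/∂y = [(-45)·(-2.31) − 10·(-2.99)] / -6500 = -0.02059
|∇h| = √(-0.004485² + -0.02059²) = 0.02107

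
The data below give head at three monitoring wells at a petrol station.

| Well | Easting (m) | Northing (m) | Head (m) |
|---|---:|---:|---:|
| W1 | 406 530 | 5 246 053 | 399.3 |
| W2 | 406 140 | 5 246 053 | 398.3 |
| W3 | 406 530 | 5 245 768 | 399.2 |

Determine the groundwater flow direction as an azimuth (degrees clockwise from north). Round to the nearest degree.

262°

∂h/∂x = (398.3 − 399.3) / (406140 − 406530) = +0.002564
∂h/∂y = (399.2 − 399.3) / (5245768 − 5246053) = +0.0003509
Flow direction (−∇h) has components (-0.002564 E, -0.0003509 N).
Azimuth = atan2(E, N) = atan2(-0.002564, -0.0003509) = 262.2° ≈ 262°.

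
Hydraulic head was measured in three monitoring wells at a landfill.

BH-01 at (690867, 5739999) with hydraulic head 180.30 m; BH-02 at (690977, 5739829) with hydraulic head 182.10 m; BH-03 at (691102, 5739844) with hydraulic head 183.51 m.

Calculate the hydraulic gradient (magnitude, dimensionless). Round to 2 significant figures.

0.012

Taking BH-01 as reference: BH-02−BH-01 = (110, -170, +1.80); BH-03−BH-01 = (235, -155, +3.21).
Determinant of the coordinate differences = 110·(-155) − 235·(-170) = 22900.
∂h/∂x = [(+1.80)·(-155) − (+3.21)·(-170)] / 22900 = +0.01165
∂h/∂y = [110·(+3.21) − 235·(+1.80)] / 22900 = -0.003052
|∇h| = √(0.01165² + -0.003052²) = 0.01204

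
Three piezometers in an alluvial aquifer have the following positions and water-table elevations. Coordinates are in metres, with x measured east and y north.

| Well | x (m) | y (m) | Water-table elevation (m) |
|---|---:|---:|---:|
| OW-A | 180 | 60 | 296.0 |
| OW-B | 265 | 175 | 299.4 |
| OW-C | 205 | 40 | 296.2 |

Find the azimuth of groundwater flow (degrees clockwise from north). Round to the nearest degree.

233°

Taking OW-A as reference: OW-B−OW-A = (85, 115, +3.4); OW-C−OW-A = (25, -20, +0.2).
Solve a·Δx + b·Δy = Δh: det = 85·(-20) − 25·115 = -4575.
∂h/∂x = [(+3.4)·(-20) − (+0.2)·115] / -4575 = +0.01989
∂h/∂y = [85·(+0.2) − 25·(+3.4)] / -4575 = +0.01486
Flow direction (−∇h) has components (-0.01989 E, -0.01486 N).
Azimuth = atan2(E, N) = atan2(-0.01989, -0.01486) = 233.2° ≈ 233°.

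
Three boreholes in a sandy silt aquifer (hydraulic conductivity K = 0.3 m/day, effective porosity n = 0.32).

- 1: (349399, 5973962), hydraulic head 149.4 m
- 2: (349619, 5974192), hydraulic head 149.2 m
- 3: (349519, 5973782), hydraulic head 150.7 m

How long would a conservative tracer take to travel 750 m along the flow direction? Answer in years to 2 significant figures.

360 years

Differences from 1: to 2 (Δx, Δy, Δh) = (220, 230, -0.2); to 3 = (120, -180, +1.3).
Solve a·Δx + b·Δy = Δh: det = 220·(-180) − 120·230 = -67200.
∂h/∂x = [(-0.2)·(-180) − (+1.3)·230] / -67200 = +0.003914
∂h/∂y = [220·(+1.3) − 120·(-0.2)] / -67200 = -0.004613
|∇h| = √(0.003914² + -0.004613²) = 0.00605
Seepage velocity v = K·i/n = 0.3 × 0.00605 / 0.32 = 0.005672 m/day.
t = 750 / 0.005672 = 1.322e+05 days = 362 years.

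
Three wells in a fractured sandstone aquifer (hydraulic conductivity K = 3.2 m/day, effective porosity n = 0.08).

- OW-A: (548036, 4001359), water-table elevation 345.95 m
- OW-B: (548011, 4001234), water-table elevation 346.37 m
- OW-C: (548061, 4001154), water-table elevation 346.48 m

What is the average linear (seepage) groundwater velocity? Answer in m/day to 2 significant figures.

Taking OW-A as reference: OW-B−OW-A = (-25, -125, +0.42); OW-C−OW-A = (25, -205, +0.53).
Solve a·Δx + b·Δy = Δh: det = (-25)·(-205) − 25·(-125) = 8250.
∂h/∂x = [(+0.42)·(-205) − (+0.53)·(-125)] / 8250 = -0.002406
∂h/∂y = [(-25)·(+0.53) − 25·(+0.42)] / 8250 = -0.002879
|∇h| = √(-0.002406² + -0.002879²) = 0.003752
Seepage velocity v = K·i/n = 3.2 × 0.003752 / 0.08 = 0.1501 m/day.

0.15 m/day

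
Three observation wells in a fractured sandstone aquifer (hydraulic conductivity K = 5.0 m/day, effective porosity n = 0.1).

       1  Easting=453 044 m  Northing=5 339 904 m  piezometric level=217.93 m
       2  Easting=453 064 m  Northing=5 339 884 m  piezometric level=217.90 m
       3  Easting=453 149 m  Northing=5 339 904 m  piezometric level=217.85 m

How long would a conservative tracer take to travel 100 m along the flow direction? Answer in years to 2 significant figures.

Three-point gradient (reference 1): Δ to 2 = (20, -20, -0.03), Δ to 3 = (105, 0, -0.08).
∂h/∂x = -0.0007619, ∂h/∂y = +0.0007381 (det = 2100).
|∇h| = √(-0.0007619² + 0.0007381²) = 0.001061
Seepage velocity v = K·i/n = 5.0 × 0.001061 / 0.1 = 0.05305 m/day.
t = 100 / 0.05305 = 1885 days = 5.16 years.

5.2 years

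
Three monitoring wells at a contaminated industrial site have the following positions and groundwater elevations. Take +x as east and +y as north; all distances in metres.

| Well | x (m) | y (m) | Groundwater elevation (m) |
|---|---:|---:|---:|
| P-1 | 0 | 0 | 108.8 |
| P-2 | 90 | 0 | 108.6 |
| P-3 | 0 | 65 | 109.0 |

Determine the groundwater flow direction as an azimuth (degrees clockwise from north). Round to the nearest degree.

∂h/∂x = (108.6 − 108.8) / (90 − 0) = -0.002222
∂h/∂y = (109.0 − 108.8) / (65 − 0) = +0.003077
Flow direction (−∇h) has components (+0.002222 E, -0.003077 N).
Azimuth = atan2(E, N) = atan2(+0.002222, -0.003077) = 144.2° ≈ 144°.

144°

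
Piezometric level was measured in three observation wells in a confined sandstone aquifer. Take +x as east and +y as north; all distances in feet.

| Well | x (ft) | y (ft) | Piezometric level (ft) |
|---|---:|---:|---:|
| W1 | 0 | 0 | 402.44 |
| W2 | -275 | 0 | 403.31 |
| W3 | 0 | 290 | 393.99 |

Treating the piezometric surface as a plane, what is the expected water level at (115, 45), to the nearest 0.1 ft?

400.8 ft

∂h/∂x = (403.31 − 402.44) / (-275 − 0) = -0.003164
∂h/∂y = (393.99 − 402.44) / (290 − 0) = -0.02914
h(115, 45) = 402.44 + (-0.003164)·(115) + (-0.02914)·(45) = 402.44 -0.364 -1.311 = 400.765 ft.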